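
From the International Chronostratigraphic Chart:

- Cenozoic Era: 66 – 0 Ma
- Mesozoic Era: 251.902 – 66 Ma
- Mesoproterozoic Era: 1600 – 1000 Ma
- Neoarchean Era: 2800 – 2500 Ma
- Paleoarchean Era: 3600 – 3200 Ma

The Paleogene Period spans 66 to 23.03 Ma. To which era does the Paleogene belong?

The Paleogene (66–23.03 Ma) lies entirely within 66–0 Ma, the Cenozoic Era.

Cenozoic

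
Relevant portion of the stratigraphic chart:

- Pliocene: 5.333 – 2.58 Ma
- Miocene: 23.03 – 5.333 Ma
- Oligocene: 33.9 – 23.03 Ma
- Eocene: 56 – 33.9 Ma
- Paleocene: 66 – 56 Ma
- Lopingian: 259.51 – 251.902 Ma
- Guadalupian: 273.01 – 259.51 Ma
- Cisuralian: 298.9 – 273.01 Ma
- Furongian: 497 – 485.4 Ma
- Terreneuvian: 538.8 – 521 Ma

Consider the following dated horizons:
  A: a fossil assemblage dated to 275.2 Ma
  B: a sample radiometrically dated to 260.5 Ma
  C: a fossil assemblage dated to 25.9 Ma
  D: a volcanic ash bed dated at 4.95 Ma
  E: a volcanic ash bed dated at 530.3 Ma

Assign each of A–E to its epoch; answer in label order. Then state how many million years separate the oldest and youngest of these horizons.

A — Cisuralian; B — Guadalupian; C — Oligocene; D — Pliocene; E — Terreneuvian; span 525.35 million years

Match each age against the start–end ranges in the excerpt: A = 275.2 Ma → Cisuralian (298.9–273.01); B = 260.5 Ma → Guadalupian (273.01–259.51); C = 25.9 Ma → Oligocene (33.9–23.03); D = 4.95 Ma → Pliocene (5.333–2.58); E = 530.3 Ma → Terreneuvian (538.8–521).
The largest age is 530.3 Ma and the smallest is 4.95 Ma; their difference is 525.35 Myr.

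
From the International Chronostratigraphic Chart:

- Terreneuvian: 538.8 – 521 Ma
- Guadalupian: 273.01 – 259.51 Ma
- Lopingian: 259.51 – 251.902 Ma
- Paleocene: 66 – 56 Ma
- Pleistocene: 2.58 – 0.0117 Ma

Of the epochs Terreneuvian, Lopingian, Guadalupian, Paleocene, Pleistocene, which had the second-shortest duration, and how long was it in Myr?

Lopingian, 7.608 million years

Durations: Terreneuvian 17.8; Lopingian 7.608; Guadalupian 13.5; Paleocene 10; Pleistocene 2.5683 Myr.
Sorted shortest-first: Pleistocene (2.5683), Lopingian (7.608), Paleocene (10), Guadalupian (13.5), Terreneuvian (17.8).
The second shortest is Lopingian at 7.608 Myr.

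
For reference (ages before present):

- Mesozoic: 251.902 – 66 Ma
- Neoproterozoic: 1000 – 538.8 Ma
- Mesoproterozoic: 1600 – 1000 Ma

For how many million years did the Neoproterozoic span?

461.2 million years

1000 − 538.8 = 461.2 million years.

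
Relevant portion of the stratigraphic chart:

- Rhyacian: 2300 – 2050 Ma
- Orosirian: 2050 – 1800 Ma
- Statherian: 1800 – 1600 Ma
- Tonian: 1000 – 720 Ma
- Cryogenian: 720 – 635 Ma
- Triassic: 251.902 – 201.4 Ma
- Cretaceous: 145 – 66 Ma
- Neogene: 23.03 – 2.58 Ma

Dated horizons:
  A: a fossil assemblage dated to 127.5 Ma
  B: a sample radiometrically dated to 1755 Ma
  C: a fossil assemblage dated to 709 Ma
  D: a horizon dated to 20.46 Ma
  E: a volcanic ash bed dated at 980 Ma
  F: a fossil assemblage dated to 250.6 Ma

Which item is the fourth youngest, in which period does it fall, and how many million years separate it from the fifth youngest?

C, in the Cryogenian; 271 million years to E

Smaller Ma means younger, so youngest first: D 20.46 < A 127.5 < F 250.6 < C 709 < E 980 < B 1755.
Counting 4 along gives C (709 Ma); the excerpt puts that inside the Cryogenian, 720–635 Ma.
Next in line is E (980 Ma), and 980 − 709 = 271 Myr.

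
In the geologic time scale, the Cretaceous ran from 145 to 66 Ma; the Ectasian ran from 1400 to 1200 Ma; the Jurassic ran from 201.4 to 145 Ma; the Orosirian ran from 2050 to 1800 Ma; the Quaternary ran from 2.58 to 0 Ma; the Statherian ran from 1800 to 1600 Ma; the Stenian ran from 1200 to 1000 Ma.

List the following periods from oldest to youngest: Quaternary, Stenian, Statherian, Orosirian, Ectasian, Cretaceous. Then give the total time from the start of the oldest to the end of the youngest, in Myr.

Orosirian → Statherian → Ectasian → Stenian → Cretaceous → Quaternary; total span 2050 Myr

From the excerpt: Quaternary 2.58–0; Stenian 1200–1000; Statherian 1800–1600; Orosirian 2050–1800; Ectasian 1400–1200; Cretaceous 145–66 (Ma).
Larger Ma is earlier, so the oldest is Orosirian and the youngest is Quaternary; oldest to youngest: Orosirian, Statherian, Ectasian, Stenian, Cretaceous, Quaternary.
Oldest start 2050 minus youngest end 0 gives 2050 Myr overall.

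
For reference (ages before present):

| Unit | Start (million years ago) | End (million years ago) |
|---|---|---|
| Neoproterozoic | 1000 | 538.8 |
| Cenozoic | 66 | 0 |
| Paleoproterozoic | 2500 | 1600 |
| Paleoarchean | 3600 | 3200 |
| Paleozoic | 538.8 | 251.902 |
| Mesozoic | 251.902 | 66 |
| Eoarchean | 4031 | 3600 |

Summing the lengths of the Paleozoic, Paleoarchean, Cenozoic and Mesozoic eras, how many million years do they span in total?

Duration is start − end for each: (538.8 − 251.902) + (3600 − 3200) + (66 − 0) + (251.902 − 66).
That is 286.898 + 400 + 66 + 185.902, which totals 938.8 million years.

938.8 million years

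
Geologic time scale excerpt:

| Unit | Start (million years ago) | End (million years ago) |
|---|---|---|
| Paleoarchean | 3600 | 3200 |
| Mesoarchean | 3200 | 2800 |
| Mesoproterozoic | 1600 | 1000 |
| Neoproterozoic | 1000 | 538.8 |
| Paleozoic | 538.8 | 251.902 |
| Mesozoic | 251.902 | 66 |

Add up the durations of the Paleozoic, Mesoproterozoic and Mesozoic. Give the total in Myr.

1072.8 million years

Each duration: Paleozoic = 286.898; Mesoproterozoic = 600; Mesozoic = 185.902.
Sum: 286.898 + 600 + 185.902 = 1072.8 Myr.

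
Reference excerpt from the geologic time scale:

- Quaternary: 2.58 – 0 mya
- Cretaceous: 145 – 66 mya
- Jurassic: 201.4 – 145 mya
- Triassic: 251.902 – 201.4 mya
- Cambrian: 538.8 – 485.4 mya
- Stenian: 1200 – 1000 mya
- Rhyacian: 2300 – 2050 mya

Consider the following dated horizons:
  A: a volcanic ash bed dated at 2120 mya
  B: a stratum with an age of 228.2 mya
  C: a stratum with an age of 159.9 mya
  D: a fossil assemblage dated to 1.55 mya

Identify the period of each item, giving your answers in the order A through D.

A — Rhyacian; B — Triassic; C — Jurassic; D — Quaternary

A: 2120 Ma lies in 2300–2050 Ma, so Rhyacian.
B: 228.2 Ma lies in 251.902–201.4 Ma, so Triassic.
C: 159.9 Ma lies in 201.4–145 Ma, so Jurassic.
D: 1.55 Ma lies in 2.58–0 Ma, so Quaternary.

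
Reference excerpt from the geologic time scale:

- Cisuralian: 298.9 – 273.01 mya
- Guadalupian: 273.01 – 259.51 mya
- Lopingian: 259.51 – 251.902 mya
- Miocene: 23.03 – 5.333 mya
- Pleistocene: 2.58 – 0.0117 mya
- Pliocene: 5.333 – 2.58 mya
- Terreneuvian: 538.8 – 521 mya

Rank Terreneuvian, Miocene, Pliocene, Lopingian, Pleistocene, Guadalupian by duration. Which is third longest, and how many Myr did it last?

Start − end for each: Terreneuvian 538.8 − 521 = 17.8; Miocene 23.03 − 5.333 = 17.697; Pliocene 5.333 − 2.58 = 2.753; Lopingian 259.51 − 251.902 = 7.608; Pleistocene 2.58 − 0.0117 = 2.5683; Guadalupian 273.01 − 259.51 = 13.5.
Ranking these from longest: Terreneuvian > Miocene > Guadalupian > Lopingian > Pliocene > Pleistocene.
Position 3 in that ranking is Guadalupian, which lasted 13.5 Myr.

Guadalupian, 13.5 million years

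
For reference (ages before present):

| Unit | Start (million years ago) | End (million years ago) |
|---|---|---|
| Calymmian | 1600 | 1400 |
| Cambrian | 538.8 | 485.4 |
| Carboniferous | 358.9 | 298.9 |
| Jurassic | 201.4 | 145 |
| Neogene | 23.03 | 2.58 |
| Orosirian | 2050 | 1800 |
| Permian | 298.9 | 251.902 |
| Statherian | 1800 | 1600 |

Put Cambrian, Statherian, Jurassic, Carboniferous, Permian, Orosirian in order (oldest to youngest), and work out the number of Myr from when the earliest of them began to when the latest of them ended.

From the excerpt: Cambrian 538.8–485.4; Statherian 1800–1600; Jurassic 201.4–145; Carboniferous 358.9–298.9; Permian 298.9–251.902; Orosirian 2050–1800 (Ma).
Larger Ma is earlier, so the oldest is Orosirian and the youngest is Jurassic; oldest to youngest: Orosirian, Statherian, Cambrian, Carboniferous, Permian, Jurassic.
Oldest start 2050 minus youngest end 145 gives 1905 Myr overall.

Orosirian → Statherian → Cambrian → Carboniferous → Permian → Jurassic; total span 1905 Myr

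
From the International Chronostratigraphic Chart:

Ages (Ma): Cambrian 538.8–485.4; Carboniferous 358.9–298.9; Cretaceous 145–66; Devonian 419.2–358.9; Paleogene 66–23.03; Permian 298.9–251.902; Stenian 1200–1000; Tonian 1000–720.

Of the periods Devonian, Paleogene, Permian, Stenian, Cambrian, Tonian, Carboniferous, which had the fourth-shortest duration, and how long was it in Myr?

Durations: Devonian 60.3; Paleogene 42.97; Permian 46.998; Stenian 200; Cambrian 53.4; Tonian 280; Carboniferous 60 Myr.
Sorted shortest-first: Paleogene (42.97), Permian (46.998), Cambrian (53.4), Carboniferous (60), Devonian (60.3), Stenian (200), Tonian (280).
The fourth shortest is Carboniferous at 60 Myr.

Carboniferous, 60 million years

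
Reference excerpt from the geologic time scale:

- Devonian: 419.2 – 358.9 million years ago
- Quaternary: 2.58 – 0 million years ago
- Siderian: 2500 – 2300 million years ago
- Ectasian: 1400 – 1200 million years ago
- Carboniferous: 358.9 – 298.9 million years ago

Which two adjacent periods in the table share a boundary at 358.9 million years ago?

The Devonian ends at 358.9 million years ago and the Carboniferous begins at 358.9 million years ago, so they share that boundary.

Devonian and Carboniferous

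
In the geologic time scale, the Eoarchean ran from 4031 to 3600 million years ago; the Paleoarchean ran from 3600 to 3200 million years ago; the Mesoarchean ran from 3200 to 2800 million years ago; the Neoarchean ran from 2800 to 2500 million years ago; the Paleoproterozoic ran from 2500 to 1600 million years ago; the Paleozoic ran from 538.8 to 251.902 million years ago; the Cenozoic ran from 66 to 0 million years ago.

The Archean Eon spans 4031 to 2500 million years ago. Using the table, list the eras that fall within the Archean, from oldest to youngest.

Eoarchean, Paleoarchean, Mesoarchean, Neoarchean

Eras with both bounds inside 4031–2500 Ma: Eoarchean (4031–3600), Paleoarchean (3600–3200), Mesoarchean (3200–2800), Neoarchean (2800–2500).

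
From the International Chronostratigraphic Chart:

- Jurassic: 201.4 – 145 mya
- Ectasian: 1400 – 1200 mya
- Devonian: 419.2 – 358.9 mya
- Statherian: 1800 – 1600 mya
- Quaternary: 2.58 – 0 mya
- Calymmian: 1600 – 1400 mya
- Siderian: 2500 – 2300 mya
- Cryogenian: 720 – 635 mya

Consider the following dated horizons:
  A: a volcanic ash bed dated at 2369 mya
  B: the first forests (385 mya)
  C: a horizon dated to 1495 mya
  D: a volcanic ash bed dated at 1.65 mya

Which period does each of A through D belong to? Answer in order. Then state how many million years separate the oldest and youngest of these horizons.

A — Siderian; B — Devonian; C — Calymmian; D — Quaternary; span 2367.35 million years

A: 2369 Ma lies in 2500–2300 Ma, so Siderian.
B: 385 Ma lies in 419.2–358.9 Ma, so Devonian.
C: 1495 Ma lies in 1600–1400 Ma, so Calymmian.
D: 1.65 Ma lies in 2.58–0 Ma, so Quaternary.
Oldest = 2369 Ma, youngest = 1.65 Ma → span 2367.35 Myr.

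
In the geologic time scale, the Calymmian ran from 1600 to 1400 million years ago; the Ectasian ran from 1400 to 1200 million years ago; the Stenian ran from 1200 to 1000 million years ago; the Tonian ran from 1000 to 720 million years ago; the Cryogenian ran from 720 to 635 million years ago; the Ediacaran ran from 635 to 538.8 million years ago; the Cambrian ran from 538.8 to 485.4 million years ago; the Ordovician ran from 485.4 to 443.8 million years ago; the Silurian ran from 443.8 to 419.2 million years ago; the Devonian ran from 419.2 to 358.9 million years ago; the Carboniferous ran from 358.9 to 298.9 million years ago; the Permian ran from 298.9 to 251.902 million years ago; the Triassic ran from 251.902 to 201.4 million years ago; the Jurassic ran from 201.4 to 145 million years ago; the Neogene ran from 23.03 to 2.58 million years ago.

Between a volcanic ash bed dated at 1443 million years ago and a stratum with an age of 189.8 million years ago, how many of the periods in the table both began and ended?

1443 Ma sits inside the Calymmian (1600–1400) and 189.8 Ma inside the Jurassic (201.4–145); neither of those is wholly between the two dates.
The listed periods lying completely between them are Ectasian, Stenian, Tonian, Cryogenian, Ediacaran, Cambrian, Ordovician, Silurian, Devonian, Carboniferous, Permian, Triassic — 12 in all.

12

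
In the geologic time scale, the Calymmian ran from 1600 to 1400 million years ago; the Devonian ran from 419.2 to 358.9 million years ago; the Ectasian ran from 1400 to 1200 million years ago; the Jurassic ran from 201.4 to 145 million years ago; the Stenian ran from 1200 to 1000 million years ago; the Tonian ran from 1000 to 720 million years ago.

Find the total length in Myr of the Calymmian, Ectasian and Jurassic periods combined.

456.4 million years

Duration is start − end for each: (1600 − 1400) + (1400 − 1200) + (201.4 − 145).
That is 200 + 200 + 56.4, which totals 456.4 million years.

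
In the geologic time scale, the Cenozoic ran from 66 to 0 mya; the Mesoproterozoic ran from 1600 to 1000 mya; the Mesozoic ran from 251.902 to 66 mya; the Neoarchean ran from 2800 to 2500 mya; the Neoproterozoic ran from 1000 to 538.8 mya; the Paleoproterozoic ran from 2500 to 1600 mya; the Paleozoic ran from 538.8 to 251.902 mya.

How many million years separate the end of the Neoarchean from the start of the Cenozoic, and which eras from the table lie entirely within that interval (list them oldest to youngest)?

The Neoarchean closes at 2500 Ma and the Cenozoic opens at 66 Ma, so the interval is 2500 − 66 = 2434 Myr.
An era fits inside if it starts at or after 2500 Ma and ends at or before 66 Ma; oldest first that gives Paleoproterozoic, Mesoproterozoic, Neoproterozoic, Paleozoic, Mesozoic.

2434 million years; Paleoproterozoic, Mesoproterozoic, Neoproterozoic, Paleozoic, Mesozoic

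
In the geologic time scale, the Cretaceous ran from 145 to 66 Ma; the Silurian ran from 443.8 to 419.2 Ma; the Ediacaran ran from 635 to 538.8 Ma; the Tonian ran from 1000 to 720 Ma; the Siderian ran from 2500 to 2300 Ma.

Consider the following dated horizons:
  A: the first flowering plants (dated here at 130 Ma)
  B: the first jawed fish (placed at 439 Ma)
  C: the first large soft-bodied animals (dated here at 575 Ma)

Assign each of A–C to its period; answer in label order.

A: 130 Ma lies in 145–66 Ma, so Cretaceous.
B: 439 Ma lies in 443.8–419.2 Ma, so Silurian.
C: 575 Ma lies in 635–538.8 Ma, so Ediacaran.

A — Cretaceous; B — Silurian; C — Ediacaran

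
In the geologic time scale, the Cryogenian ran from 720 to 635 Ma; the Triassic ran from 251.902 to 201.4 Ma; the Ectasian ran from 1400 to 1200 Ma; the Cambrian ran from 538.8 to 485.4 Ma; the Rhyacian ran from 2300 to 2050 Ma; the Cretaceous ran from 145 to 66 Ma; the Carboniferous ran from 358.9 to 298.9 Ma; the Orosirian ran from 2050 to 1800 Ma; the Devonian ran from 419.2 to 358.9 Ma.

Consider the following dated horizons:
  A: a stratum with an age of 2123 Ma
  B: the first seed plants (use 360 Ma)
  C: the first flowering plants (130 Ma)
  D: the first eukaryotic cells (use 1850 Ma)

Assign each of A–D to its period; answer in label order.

A: 2123 Ma lies in 2300–2050 Ma, so Rhyacian.
B: 360 Ma lies in 419.2–358.9 Ma, so Devonian.
C: 130 Ma lies in 145–66 Ma, so Cretaceous.
D: 1850 Ma lies in 2050–1800 Ma, so Orosirian.

A — Rhyacian; B — Devonian; C — Cretaceous; D — Orosirian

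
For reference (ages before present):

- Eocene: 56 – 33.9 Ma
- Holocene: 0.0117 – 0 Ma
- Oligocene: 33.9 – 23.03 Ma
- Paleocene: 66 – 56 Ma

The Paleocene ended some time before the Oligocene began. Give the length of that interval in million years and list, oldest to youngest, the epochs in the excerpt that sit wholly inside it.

22.1 million years; Eocene

End of Paleocene = 56 Ma; start of Oligocene = 33.9 Ma.
Gap = 56 − 33.9 = 22.1 Myr.
Epochs wholly inside 56–33.9 Ma: Eocene (56–33.9).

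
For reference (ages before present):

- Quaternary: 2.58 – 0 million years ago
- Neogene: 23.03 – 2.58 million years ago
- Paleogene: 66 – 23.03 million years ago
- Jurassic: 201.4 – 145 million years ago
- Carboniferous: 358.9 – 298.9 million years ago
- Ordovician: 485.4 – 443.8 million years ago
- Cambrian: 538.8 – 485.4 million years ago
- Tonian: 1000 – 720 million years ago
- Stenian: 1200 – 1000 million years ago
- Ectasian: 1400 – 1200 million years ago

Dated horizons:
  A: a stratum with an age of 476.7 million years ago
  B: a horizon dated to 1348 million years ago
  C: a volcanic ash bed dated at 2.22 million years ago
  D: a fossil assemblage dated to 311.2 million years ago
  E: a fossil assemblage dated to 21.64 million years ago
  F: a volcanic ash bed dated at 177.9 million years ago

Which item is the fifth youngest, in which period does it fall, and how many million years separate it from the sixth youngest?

A, in the Ordovician; 871.3 million years to B

Sorted youngest-first by Ma: C (2.22), E (21.64), F (177.9), D (311.2), A (476.7), B (1348).
The fifth youngest is A at 476.7 Ma, which lies in 485.4–443.8 Ma: the Ordovician.
The sixth youngest is B at 1348 Ma; separation = |476.7 − 1348| = 871.3 Myr.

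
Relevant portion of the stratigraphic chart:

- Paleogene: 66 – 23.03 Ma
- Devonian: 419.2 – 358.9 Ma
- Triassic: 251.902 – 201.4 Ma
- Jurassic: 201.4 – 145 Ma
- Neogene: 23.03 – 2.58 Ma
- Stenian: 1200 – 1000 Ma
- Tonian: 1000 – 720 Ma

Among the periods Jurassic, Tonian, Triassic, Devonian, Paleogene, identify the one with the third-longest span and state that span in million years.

Start − end for each: Jurassic 201.4 − 145 = 56.4; Tonian 1000 − 720 = 280; Triassic 251.902 − 201.4 = 50.502; Devonian 419.2 − 358.9 = 60.3; Paleogene 66 − 23.03 = 42.97.
Ranking these from longest: Tonian > Devonian > Jurassic > Triassic > Paleogene.
Position 3 in that ranking is Jurassic, which lasted 56.4 Myr.

Jurassic, 56.4 million years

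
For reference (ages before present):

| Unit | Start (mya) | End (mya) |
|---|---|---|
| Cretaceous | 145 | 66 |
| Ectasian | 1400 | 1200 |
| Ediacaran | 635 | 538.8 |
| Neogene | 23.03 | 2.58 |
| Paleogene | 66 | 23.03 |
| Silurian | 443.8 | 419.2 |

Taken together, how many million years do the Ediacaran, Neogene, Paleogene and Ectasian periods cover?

359.62 million years

Each duration: Ediacaran = 96.2; Neogene = 20.45; Paleogene = 42.97; Ectasian = 200.
Sum: 96.2 + 20.45 + 42.97 + 200 = 359.62 Myr.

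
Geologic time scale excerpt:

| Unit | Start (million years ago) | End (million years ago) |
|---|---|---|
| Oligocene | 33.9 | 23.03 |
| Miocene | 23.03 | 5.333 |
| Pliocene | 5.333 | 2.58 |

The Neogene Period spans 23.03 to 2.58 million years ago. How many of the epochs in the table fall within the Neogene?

Epochs inside 23.03–2.58 Ma: Miocene, Pliocene — 2 in total.

2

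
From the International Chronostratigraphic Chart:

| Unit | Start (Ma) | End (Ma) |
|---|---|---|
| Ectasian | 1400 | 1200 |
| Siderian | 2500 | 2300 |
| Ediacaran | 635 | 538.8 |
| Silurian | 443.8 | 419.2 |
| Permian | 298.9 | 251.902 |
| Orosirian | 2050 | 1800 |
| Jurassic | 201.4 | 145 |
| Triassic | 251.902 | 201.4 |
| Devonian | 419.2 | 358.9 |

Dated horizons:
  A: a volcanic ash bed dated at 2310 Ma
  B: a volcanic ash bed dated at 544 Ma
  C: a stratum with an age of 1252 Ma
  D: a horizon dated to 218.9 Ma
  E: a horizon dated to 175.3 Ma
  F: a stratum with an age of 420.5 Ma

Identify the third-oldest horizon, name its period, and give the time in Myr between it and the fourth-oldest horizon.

B, in the Ediacaran; 123.5 million years to F

Sorted oldest-first by Ma: A (2310), C (1252), B (544), F (420.5), D (218.9), E (175.3).
The third oldest is B at 544 Ma, which lies in 635–538.8 Ma: the Ediacaran.
The fourth oldest is F at 420.5 Ma; separation = |544 − 420.5| = 123.5 Myr.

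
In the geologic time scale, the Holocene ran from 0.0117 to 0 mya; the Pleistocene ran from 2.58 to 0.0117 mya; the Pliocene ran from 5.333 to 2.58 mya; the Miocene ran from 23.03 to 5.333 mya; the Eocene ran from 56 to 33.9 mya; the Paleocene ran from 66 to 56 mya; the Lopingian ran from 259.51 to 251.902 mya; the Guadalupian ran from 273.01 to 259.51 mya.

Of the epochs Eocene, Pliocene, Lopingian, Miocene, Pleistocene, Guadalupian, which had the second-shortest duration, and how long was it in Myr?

Start − end for each: Eocene 56 − 33.9 = 22.1; Pliocene 5.333 − 2.58 = 2.753; Lopingian 259.51 − 251.902 = 7.608; Miocene 23.03 − 5.333 = 17.697; Pleistocene 2.58 − 0.0117 = 2.5683; Guadalupian 273.01 − 259.51 = 13.5.
Ranking these from shortest: Pleistocene < Pliocene < Lopingian < Guadalupian < Miocene < Eocene.
Position 2 in that ranking is Pliocene, which lasted 2.753 Myr.

Pliocene, 2.753 million years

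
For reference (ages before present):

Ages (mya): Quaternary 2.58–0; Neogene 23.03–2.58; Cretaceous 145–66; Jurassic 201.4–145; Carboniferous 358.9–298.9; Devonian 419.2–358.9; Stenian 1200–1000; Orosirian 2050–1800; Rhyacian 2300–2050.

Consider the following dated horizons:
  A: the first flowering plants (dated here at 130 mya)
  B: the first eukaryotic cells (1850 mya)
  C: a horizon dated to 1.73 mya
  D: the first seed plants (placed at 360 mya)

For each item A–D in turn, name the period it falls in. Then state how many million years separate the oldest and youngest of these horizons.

A — Cretaceous; B — Orosirian; C — Quaternary; D — Devonian; span 1848.27 million years

Match each age against the start–end ranges in the excerpt: A = 130 Ma → Cretaceous (145–66); B = 1850 Ma → Orosirian (2050–1800); C = 1.73 Ma → Quaternary (2.58–0); D = 360 Ma → Devonian (419.2–358.9).
The largest age is 1850 Ma and the smallest is 1.73 Ma; their difference is 1848.27 Myr.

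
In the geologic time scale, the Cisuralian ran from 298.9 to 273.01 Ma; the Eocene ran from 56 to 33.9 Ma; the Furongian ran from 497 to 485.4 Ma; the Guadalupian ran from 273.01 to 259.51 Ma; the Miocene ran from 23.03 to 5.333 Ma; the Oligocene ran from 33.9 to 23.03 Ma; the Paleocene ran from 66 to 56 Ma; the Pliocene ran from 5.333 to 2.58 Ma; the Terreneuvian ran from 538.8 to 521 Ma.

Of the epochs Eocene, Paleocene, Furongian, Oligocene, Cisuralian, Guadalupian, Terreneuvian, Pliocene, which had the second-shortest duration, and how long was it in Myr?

Durations: Eocene 22.1; Paleocene 10; Furongian 11.6; Oligocene 10.87; Cisuralian 25.89; Guadalupian 13.5; Terreneuvian 17.8; Pliocene 2.753 Myr.
Sorted shortest-first: Pliocene (2.753), Paleocene (10), Oligocene (10.87), Furongian (11.6), Guadalupian (13.5), Terreneuvian (17.8), Eocene (22.1), Cisuralian (25.89).
The second shortest is Paleocene at 10 Myr.

Paleocene, 10 million years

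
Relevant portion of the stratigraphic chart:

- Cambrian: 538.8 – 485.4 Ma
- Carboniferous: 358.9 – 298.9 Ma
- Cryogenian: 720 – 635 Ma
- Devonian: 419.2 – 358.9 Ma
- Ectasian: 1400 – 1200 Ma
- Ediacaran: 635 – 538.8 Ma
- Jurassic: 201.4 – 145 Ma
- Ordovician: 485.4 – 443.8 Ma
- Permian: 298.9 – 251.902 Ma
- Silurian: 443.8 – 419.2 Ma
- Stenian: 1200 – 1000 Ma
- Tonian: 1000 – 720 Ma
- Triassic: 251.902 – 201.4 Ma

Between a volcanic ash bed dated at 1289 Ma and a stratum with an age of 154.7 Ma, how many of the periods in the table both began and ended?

The older date is 1289 Ma and the younger is 154.7 Ma.
Periods with start < 1289 and end > 154.7 Ma: Stenian (1200–1000), Tonian (1000–720), Cryogenian (720–635), Ediacaran (635–538.8), Cambrian (538.8–485.4), Ordovician (485.4–443.8), Silurian (443.8–419.2), Devonian (419.2–358.9), Carboniferous (358.9–298.9), Permian (298.9–251.902), Triassic (251.902–201.4).
That is 11 complete periods.

11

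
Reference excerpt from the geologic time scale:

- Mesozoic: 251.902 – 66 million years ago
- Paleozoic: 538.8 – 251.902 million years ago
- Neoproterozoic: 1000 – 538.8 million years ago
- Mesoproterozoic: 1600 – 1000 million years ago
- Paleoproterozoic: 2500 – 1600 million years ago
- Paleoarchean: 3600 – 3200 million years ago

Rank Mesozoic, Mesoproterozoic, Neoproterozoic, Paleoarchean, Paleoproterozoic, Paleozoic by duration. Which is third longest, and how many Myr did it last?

Neoproterozoic, 461.2 million years

Durations: Mesozoic 185.902; Mesoproterozoic 600; Neoproterozoic 461.2; Paleoarchean 400; Paleoproterozoic 900; Paleozoic 286.898 Myr.
Sorted longest-first: Paleoproterozoic (900), Mesoproterozoic (600), Neoproterozoic (461.2), Paleoarchean (400), Paleozoic (286.898), Mesozoic (185.902).
The third longest is Neoproterozoic at 461.2 Myr.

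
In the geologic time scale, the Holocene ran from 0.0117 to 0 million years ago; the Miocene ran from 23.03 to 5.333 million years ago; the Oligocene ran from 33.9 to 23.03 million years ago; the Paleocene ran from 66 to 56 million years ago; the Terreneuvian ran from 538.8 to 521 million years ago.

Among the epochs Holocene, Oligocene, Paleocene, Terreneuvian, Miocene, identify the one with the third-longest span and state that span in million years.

Start − end for each: Holocene 0.0117 − 0 = 0.0117; Oligocene 33.9 − 23.03 = 10.87; Paleocene 66 − 56 = 10; Terreneuvian 538.8 − 521 = 17.8; Miocene 23.03 − 5.333 = 17.697.
Ranking these from longest: Terreneuvian > Miocene > Oligocene > Paleocene > Holocene.
Position 3 in that ranking is Oligocene, which lasted 10.87 Myr.

Oligocene, 10.87 million years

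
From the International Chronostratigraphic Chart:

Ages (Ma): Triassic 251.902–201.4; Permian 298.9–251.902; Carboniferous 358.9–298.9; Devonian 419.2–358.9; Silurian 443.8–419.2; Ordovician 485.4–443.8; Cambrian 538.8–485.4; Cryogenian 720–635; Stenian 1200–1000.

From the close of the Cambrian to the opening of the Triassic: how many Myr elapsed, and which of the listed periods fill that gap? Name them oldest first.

The Cambrian closes at 485.4 Ma and the Triassic opens at 251.902 Ma, so the interval is 485.4 − 251.902 = 233.498 Myr.
A period fits inside if it starts at or after 485.4 Ma and ends at or before 251.902 Ma; oldest first that gives Ordovician, Silurian, Devonian, Carboniferous, Permian.

233.498 million years; Ordovician, Silurian, Devonian, Carboniferous, Permian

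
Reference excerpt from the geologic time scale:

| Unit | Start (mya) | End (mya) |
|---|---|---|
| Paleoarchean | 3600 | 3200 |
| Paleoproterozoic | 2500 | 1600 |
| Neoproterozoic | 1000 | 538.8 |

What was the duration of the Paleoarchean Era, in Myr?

3600 − 3200 = 400 million years.

400 million years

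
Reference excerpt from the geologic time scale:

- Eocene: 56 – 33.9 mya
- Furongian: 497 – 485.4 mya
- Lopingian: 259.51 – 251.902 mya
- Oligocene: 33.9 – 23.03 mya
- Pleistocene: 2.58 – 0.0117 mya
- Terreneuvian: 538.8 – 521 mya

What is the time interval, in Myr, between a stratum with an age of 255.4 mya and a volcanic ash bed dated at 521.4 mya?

266 million years

521.4 − 255.4 = 266 million years.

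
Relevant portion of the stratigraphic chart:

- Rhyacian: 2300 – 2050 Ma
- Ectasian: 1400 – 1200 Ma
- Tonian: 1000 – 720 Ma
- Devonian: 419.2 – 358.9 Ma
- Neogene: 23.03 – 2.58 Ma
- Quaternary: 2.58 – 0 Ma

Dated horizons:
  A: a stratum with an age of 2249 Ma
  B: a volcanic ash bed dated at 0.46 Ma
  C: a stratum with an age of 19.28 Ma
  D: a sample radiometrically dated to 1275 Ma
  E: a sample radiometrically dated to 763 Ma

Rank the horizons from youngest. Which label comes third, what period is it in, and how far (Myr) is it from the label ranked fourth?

Sorted youngest-first by Ma: B (0.46), C (19.28), E (763), D (1275), A (2249).
The third youngest is E at 763 Ma, which lies in 1000–720 Ma: the Tonian.
The fourth youngest is D at 1275 Ma; separation = |763 − 1275| = 512 Myr.

E, in the Tonian; 512 million years to D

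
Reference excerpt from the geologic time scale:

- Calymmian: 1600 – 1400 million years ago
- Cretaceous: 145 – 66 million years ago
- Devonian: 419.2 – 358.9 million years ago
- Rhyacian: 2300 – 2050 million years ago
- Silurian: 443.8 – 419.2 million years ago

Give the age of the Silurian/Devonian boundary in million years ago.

419.2 million years ago

The Silurian ends and the Devonian begins at 419.2 million years ago.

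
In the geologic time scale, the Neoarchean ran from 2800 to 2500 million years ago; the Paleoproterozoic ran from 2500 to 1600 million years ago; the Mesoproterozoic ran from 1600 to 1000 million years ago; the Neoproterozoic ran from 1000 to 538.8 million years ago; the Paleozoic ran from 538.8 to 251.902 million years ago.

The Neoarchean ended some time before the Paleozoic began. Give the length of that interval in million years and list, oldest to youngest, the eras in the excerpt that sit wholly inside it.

The Neoarchean closes at 2500 Ma and the Paleozoic opens at 538.8 Ma, so the interval is 2500 − 538.8 = 1961.2 Myr.
An era fits inside if it starts at or after 2500 Ma and ends at or before 538.8 Ma; oldest first that gives Paleoproterozoic, Mesoproterozoic, Neoproterozoic.

1961.2 million years; Paleoproterozoic, Mesoproterozoic, Neoproterozoic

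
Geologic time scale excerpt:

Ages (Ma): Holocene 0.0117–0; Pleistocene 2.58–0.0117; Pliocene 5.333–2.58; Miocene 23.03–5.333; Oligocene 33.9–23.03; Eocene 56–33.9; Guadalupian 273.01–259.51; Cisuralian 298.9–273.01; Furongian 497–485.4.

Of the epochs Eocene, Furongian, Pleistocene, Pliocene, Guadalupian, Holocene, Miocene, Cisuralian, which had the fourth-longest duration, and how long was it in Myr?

Guadalupian, 13.5 million years

Durations: Eocene 22.1; Furongian 11.6; Pleistocene 2.5683; Pliocene 2.753; Guadalupian 13.5; Holocene 0.0117; Miocene 17.697; Cisuralian 25.89 Myr.
Sorted longest-first: Cisuralian (25.89), Eocene (22.1), Miocene (17.697), Guadalupian (13.5), Furongian (11.6), Pliocene (2.753), Pleistocene (2.5683), Holocene (0.0117).
The fourth longest is Guadalupian at 13.5 Myr.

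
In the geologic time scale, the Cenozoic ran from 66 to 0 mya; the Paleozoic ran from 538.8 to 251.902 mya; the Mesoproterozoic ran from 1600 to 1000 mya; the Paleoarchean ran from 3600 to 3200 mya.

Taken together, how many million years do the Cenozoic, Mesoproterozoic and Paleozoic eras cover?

Each duration: Cenozoic = 66; Mesoproterozoic = 600; Paleozoic = 286.898.
Sum: 66 + 600 + 286.898 = 952.898 Myr.

952.898 million years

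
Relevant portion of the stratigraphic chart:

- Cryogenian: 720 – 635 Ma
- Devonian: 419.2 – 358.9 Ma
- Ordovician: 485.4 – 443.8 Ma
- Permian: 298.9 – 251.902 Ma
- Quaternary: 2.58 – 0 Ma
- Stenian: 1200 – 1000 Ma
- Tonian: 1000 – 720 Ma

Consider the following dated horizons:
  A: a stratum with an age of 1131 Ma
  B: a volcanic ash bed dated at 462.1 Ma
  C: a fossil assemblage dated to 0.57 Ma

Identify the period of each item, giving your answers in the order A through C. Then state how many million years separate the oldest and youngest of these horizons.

A — Stenian; B — Ordovician; C — Quaternary; span 1130.43 million years

A: 1131 Ma lies in 1200–1000 Ma, so Stenian.
B: 462.1 Ma lies in 485.4–443.8 Ma, so Ordovician.
C: 0.57 Ma lies in 2.58–0 Ma, so Quaternary.
Oldest = 1131 Ma, youngest = 0.57 Ma → span 1130.43 Myr.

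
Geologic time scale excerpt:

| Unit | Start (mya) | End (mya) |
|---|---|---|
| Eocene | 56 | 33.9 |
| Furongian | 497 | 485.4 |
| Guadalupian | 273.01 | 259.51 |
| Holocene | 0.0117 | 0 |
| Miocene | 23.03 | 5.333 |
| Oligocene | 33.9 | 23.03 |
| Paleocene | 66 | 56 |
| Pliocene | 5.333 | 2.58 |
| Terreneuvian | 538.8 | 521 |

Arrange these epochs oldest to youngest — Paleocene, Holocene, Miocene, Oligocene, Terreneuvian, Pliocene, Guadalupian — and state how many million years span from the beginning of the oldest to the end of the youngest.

Terreneuvian → Guadalupian → Paleocene → Oligocene → Miocene → Pliocene → Holocene; total span 538.8 Myr

Start ages (Ma): Terreneuvian 538.8, Guadalupian 273.01, Paleocene 66, Oligocene 33.9, Miocene 23.03, Pliocene 5.333, Holocene 0.0117.
Ordered oldest to youngest: Terreneuvian, Guadalupian, Paleocene, Oligocene, Miocene, Pliocene, Holocene.
Span = 538.8 − 0 = 538.8 Myr.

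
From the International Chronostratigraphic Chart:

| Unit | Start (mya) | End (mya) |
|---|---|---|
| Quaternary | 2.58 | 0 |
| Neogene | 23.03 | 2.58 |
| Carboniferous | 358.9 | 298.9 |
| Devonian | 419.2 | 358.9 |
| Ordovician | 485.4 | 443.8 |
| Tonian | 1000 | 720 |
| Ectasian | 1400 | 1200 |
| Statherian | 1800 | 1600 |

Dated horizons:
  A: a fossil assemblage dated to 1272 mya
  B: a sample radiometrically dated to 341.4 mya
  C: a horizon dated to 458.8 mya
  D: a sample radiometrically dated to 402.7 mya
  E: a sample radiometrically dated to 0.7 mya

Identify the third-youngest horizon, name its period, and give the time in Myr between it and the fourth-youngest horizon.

D, in the Devonian; 56.1 million years to C

Smaller Ma means younger, so youngest first: E 0.7 < B 341.4 < D 402.7 < C 458.8 < A 1272.
Counting 3 along gives D (402.7 Ma); the excerpt puts that inside the Devonian, 419.2–358.9 Ma.
Next in line is C (458.8 Ma), and 458.8 − 402.7 = 56.1 Myr.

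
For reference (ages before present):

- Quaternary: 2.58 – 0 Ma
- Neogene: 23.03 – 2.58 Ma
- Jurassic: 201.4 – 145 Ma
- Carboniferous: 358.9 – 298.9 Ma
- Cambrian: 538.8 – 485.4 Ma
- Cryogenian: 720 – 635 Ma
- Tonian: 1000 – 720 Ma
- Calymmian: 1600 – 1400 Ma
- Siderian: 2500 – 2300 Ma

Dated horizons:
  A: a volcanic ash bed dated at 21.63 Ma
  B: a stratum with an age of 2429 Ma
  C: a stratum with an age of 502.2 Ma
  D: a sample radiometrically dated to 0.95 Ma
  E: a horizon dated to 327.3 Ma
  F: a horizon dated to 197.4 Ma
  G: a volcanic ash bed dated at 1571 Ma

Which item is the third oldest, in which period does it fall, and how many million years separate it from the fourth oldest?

Larger Ma means older, so oldest first: B 2429 > G 1571 > C 502.2 > E 327.3 > F 197.4 > A 21.63 > D 0.95.
Counting 3 along gives C (502.2 Ma); the excerpt puts that inside the Cambrian, 538.8–485.4 Ma.
Next in line is E (327.3 Ma), and 502.2 − 327.3 = 174.9 Myr.

C, in the Cambrian; 174.9 million years to E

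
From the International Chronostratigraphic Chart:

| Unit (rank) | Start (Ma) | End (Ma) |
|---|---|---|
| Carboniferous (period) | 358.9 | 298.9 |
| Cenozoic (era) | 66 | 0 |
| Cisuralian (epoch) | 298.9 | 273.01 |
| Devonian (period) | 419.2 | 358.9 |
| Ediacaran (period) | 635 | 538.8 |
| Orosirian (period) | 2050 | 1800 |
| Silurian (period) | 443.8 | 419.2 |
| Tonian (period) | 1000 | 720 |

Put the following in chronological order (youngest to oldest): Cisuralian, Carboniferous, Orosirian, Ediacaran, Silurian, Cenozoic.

Sorting by start age (ascending Ma, since larger Ma = older): Cenozoic began 66, Cisuralian began 298.9, Carboniferous began 358.9, Silurian began 443.8, Ediacaran began 635, Orosirian began 2050.

Cenozoic → Cisuralian → Carboniferous → Silurian → Ediacaran → Orosirian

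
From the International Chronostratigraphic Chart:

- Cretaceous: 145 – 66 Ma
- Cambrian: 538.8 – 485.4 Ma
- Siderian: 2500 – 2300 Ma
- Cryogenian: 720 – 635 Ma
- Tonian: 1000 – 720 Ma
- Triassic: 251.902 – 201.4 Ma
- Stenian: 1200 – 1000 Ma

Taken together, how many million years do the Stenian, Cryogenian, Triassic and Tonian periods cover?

615.502 million years

Duration is start − end for each: (1200 − 1000) + (720 − 635) + (251.902 − 201.4) + (1000 − 720).
That is 200 + 85 + 50.502 + 280, which totals 615.502 million years.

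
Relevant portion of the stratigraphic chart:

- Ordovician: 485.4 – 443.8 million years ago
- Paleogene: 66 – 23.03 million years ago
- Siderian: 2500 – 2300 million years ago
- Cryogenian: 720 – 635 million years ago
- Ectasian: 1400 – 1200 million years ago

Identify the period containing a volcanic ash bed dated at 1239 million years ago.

1239 Ma lies between 1400 and 1200 Ma, so it falls in the Ectasian.

Ectasian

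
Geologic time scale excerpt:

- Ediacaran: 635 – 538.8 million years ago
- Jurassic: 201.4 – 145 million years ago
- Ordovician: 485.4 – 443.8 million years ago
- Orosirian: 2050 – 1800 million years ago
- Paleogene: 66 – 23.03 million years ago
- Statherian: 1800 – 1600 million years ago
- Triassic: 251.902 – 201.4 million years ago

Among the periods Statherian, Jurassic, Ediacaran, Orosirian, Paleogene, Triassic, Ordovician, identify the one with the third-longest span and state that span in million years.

Ediacaran, 96.2 million years

Durations: Statherian 200; Jurassic 56.4; Ediacaran 96.2; Orosirian 250; Paleogene 42.97; Triassic 50.502; Ordovician 41.6 Myr.
Sorted longest-first: Orosirian (250), Statherian (200), Ediacaran (96.2), Jurassic (56.4), Triassic (50.502), Paleogene (42.97), Ordovician (41.6).
The third longest is Ediacaran at 96.2 Myr.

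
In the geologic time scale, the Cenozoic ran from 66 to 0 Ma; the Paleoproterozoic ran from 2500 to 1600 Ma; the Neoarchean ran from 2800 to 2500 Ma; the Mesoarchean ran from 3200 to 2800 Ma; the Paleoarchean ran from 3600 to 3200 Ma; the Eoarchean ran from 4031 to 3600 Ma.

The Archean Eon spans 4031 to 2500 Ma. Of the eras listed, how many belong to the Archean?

Eras inside 4031–2500 Ma: Eoarchean, Paleoarchean, Mesoarchean, Neoarchean — 4 in total.

4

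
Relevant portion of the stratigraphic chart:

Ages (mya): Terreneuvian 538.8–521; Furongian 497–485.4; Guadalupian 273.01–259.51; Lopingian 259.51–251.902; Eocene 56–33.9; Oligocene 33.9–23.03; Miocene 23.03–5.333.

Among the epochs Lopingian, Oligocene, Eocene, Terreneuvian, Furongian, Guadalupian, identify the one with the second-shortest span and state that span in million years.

Oligocene, 10.87 million years

Durations: Lopingian 7.608; Oligocene 10.87; Eocene 22.1; Terreneuvian 17.8; Furongian 11.6; Guadalupian 13.5 Myr.
Sorted shortest-first: Lopingian (7.608), Oligocene (10.87), Furongian (11.6), Guadalupian (13.5), Terreneuvian (17.8), Eocene (22.1).
The second shortest is Oligocene at 10.87 Myr.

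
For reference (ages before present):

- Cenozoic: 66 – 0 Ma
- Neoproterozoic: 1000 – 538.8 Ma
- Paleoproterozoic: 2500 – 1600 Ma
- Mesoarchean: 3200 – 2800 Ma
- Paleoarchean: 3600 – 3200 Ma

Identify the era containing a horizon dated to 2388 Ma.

2388 Ma lies between 2500 and 1600 Ma, so it falls in the Paleoproterozoic.

Paleoproterozoic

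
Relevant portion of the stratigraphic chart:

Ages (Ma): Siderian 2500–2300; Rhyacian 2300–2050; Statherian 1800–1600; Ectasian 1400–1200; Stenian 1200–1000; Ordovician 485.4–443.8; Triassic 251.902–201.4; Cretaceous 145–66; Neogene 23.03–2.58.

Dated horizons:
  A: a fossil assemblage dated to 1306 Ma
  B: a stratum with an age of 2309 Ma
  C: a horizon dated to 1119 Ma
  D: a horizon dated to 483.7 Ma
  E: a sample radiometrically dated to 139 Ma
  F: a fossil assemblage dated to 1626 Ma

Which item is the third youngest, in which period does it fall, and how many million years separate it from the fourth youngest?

Smaller Ma means younger, so youngest first: E 139 < D 483.7 < C 1119 < A 1306 < F 1626 < B 2309.
Counting 3 along gives C (1119 Ma); the excerpt puts that inside the Stenian, 1200–1000 Ma.
Next in line is A (1306 Ma), and 1306 − 1119 = 187 Myr.

C, in the Stenian; 187 million years to A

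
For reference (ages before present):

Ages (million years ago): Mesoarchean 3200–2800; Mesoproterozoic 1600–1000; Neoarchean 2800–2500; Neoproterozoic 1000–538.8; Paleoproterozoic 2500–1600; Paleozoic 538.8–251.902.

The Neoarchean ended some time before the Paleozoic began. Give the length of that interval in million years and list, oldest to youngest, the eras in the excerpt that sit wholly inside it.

End of Neoarchean = 2500 Ma; start of Paleozoic = 538.8 Ma.
Gap = 2500 − 538.8 = 1961.2 Myr.
Eras wholly inside 2500–538.8 Ma: Paleoproterozoic (2500–1600), Mesoproterozoic (1600–1000), Neoproterozoic (1000–538.8).

1961.2 million years; Paleoproterozoic, Mesoproterozoic, Neoproterozoic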